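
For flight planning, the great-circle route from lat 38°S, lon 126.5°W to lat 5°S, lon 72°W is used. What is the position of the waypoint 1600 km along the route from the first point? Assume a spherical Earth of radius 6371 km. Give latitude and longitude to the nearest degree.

≈ lat 32°S, lon 110°W

From cos δ = sin φ₁ sin φ₂ + cos φ₁ cos φ₂ cos Δλ, the central angle is δ ≈ 1.036 rad (59.4°). The total great-circle distance is δ·R ≈ 1.036 × 6371 ≈ 6601 km, so the target fraction is f = 1600/6601 ≈ 0.242.
Interpolate at f ≈ 0.242 with slerp weights a = sin((1−f)δ)/sin δ ≈ 0.821, b = sin(fδ)/sin δ ≈ 0.289.
p = a·p₁ + b·p₂ ≈ (-0.296, -0.794, -0.531); φ = arcsin(p_z) ≈ -32.07°, λ = atan2(p_y, p_x) ≈ -110.45°.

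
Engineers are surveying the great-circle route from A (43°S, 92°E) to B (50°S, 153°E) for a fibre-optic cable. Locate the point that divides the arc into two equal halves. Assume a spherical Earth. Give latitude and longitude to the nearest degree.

Write both endpoints as unit vectors p₁, p₂ with components (cos φ cos λ, cos φ sin λ, sin φ).
The central angle between the endpoints is δ = arccos(p₁·p₂) ≈ 0.722 rad (41.4°).
Interpolate at f = 1/2 with slerp weights a = sin((1−f)δ)/sin δ ≈ 0.534, b = sin(fδ)/sin δ ≈ 0.534.
p = a·p₁ + b·p₂ ≈ (-0.320, 0.547, -0.774); φ = arcsin(p_z) ≈ -50.71°, λ = atan2(p_y, p_x) ≈ 120.33°.

≈ (51°S, 120°E)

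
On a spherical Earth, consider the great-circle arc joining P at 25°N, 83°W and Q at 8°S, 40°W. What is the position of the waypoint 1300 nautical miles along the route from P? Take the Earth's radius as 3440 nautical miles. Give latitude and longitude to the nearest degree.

Convert each endpoint to a unit vector on the sphere (x = cos φ cos λ, y = cos φ sin λ, z = sin φ).
The central angle between the endpoints is δ = arccos(p₁·p₂) ≈ 0.930 rad (53.3°). The total great-circle distance is δ·R ≈ 0.930 × 3440 ≈ 3200 nmi, so the target fraction is f = 1300/3200 ≈ 0.406.
Interpolate at f ≈ 0.406 with slerp weights a = sin((1−f)δ)/sin δ ≈ 0.654, b = sin(fδ)/sin δ ≈ 0.460.
p = a·p₁ + b·p₂ ≈ (0.421, -0.882, 0.213); φ = arcsin(p_z) ≈ 12.27°, λ = atan2(p_y, p_x) ≈ -64.46°.

≈ 12°N, 64°W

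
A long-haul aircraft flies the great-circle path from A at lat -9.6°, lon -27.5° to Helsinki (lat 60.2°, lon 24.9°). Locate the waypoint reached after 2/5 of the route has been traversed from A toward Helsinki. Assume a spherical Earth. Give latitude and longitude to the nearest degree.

Convert each endpoint to a unit vector on the sphere (x = cos φ cos λ, y = cos φ sin λ, z = sin φ).
The central angle between the endpoints is δ = arccos(p₁·p₂) ≈ 1.416 rad (81.1°).
Interpolate at f = 2/5 with slerp weights a = sin((1−f)δ)/sin δ ≈ 0.760, b = sin(fδ)/sin δ ≈ 0.543.
p = a·p₁ + b·p₂ ≈ (0.910, -0.232, 0.344); φ = arcsin(p_z) ≈ 20.15°, λ = atan2(p_y, p_x) ≈ -14.33°.

≈ lat 20°, lon -14°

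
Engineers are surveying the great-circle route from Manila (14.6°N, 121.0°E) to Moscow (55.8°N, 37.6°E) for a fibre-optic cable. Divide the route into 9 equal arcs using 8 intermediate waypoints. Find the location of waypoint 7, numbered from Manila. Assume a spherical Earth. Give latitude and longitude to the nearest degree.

≈ 53°N, 66°E

From cos δ = sin φ₁ sin φ₂ + cos φ₁ cos φ₂ cos Δλ, the central angle is δ ≈ 1.296 rad (74.3°).
Interpolate at f = 7/9 with slerp weights a = sin((1−f)δ)/sin δ ≈ 0.295, b = sin(fδ)/sin δ ≈ 0.879.
p = a·p₁ + b·p₂ ≈ (0.244, 0.546, 0.801); φ = arcsin(p_z) ≈ 53.25°, λ = atan2(p_y, p_x) ≈ 65.91°.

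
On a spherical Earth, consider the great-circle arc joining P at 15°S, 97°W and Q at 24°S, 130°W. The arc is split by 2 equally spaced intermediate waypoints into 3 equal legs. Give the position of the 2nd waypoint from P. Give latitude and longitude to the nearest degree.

Write both endpoints as unit vectors p₁, p₂ with components (cos φ cos λ, cos φ sin λ, sin φ).
The central angle between the endpoints is δ = arccos(p₁·p₂) ≈ 0.564 rad (32.3°).
Interpolate at f = 2/3 with slerp weights a = sin((1−f)δ)/sin δ ≈ 0.350, b = sin(fδ)/sin δ ≈ 0.687.
p = a·p₁ + b·p₂ ≈ (-0.445, -0.816, -0.370); φ = arcsin(p_z) ≈ -21.71°, λ = atan2(p_y, p_x) ≈ -118.58°.

≈ 22°S, 119°W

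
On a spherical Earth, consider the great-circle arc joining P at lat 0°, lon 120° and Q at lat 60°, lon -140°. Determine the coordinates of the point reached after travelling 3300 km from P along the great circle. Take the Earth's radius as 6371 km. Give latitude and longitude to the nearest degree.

From cos δ = sin φ₁ sin φ₂ + cos φ₁ cos φ₂ cos Δλ, the central angle is δ ≈ 1.658 rad (95.0°). The total great-circle distance is δ·R ≈ 1.658 × 6371 ≈ 10561 km, so the target fraction is f = 3300/10561 ≈ 0.312.
Interpolate at f ≈ 0.312 with slerp weights a = sin((1−f)δ)/sin δ ≈ 0.912, b = sin(fδ)/sin δ ≈ 0.497.
p = a·p₁ + b·p₂ ≈ (-0.646, 0.630, 0.430); φ = arcsin(p_z) ≈ 25.49°, λ = atan2(p_y, p_x) ≈ 135.73°.

≈ lat 25°, lon 136°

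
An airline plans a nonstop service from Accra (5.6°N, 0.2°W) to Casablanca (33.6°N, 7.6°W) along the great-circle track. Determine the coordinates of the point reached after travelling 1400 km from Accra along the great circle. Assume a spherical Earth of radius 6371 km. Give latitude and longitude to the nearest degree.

≈ (18°N, 3°W)

Write both endpoints as unit vectors p₁, p₂ with components (cos φ cos λ, cos φ sin λ, sin φ).
The central angle between the endpoints is δ = arccos(p₁·p₂) ≈ 0.503 rad (28.8°). The total great-circle distance is δ·R ≈ 0.503 × 6371 ≈ 3206 km, so the target fraction is f = 1400/3206 ≈ 0.437.
Interpolate at f ≈ 0.437 with slerp weights a = sin((1−f)δ)/sin δ ≈ 0.580, b = sin(fδ)/sin δ ≈ 0.452.
p = a·p₁ + b·p₂ ≈ (0.950, -0.052, 0.307); φ = arcsin(p_z) ≈ 17.86°, λ = atan2(p_y, p_x) ≈ -3.12°.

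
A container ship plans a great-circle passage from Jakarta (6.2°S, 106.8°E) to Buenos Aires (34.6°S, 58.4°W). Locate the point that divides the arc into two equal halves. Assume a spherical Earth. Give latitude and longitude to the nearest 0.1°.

Write both endpoints as unit vectors p₁, p₂ with components (cos φ cos λ, cos φ sin λ, sin φ).
The central angle between the endpoints is δ = arccos(p₁·p₂) ≈ 2.389 rad (136.9°).
Interpolate at f = 1/2 with slerp weights a = sin((1−f)δ)/sin δ ≈ 1.360, b = sin(fδ)/sin δ ≈ 1.360.
p = a·p₁ + b·p₂ ≈ (0.196, 0.341, -0.919); φ = arcsin(p_z) ≈ -66.84°, λ = atan2(p_y, p_x) ≈ 60.13°.

≈ (66.8°S, 60.1°E)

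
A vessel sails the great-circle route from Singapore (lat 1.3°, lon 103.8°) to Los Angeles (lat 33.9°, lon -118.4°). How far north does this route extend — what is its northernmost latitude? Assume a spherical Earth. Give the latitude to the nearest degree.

The great circle lies in the plane with unit normal n̂ = (p₁ × p₂)/|p₁ × p₂|.
Here n̂_z ≈ +0.698; the vertex latitude is φ_max = arccos|n̂_z| ≈ 45.7°.
Check via Clairaut: cos φ_max = |cos φ₁| · sin C = cos(1.3°)·sin(44.3°) ≈ 0.698, again giving ≈ 45.7°.

≈ 46°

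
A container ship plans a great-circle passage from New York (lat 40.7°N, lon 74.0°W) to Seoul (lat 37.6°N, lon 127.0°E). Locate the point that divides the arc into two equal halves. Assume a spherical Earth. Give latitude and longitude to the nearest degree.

Convert each endpoint to a unit vector on the sphere (x = cos φ cos λ, y = cos φ sin λ, z = sin φ).
The central angle between the endpoints is δ = arccos(p₁·p₂) ≈ 1.734 rad (99.4°).
Interpolate at f = 1/2 with slerp weights a = sin((1−f)δ)/sin δ ≈ 0.773, b = sin(fδ)/sin δ ≈ 0.773.
p = a·p₁ + b·p₂ ≈ (-0.207, -0.074, 0.976); φ = arcsin(p_z) ≈ 77.30°, λ = atan2(p_y, p_x) ≈ -160.28°.

≈ lat 77°N, lon 160°W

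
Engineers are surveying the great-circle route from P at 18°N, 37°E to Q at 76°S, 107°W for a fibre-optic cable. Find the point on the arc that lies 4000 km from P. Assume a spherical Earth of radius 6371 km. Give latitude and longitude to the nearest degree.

From cos δ = sin φ₁ sin φ₂ + cos φ₁ cos φ₂ cos Δλ, the central angle is δ ≈ 2.078 rad (119.1°). The total great-circle distance is δ·R ≈ 2.078 × 6371 ≈ 13241 km, so the target fraction is f = 4000/13241 ≈ 0.302.
Interpolate at f ≈ 0.302 with slerp weights a = sin((1−f)δ)/sin δ ≈ 1.136, b = sin(fδ)/sin δ ≈ 0.672.
p = a·p₁ + b·p₂ ≈ (0.815, 0.495, -0.301); φ = arcsin(p_z) ≈ -17.53°, λ = atan2(p_y, p_x) ≈ 31.25°.

≈ 18°S, 31°E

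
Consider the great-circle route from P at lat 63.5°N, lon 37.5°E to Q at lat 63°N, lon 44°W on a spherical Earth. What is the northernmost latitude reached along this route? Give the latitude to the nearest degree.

≈ 69°N

The great circle lies in the plane with unit normal n̂ = (p₁ × p₂)/|p₁ × p₂|.
Here n̂_z ≈ -0.357; the vertex latitude is φ_max = arccos|n̂_z| ≈ 69.1°.
Check via Clairaut: cos φ_max = |cos φ₁| · sin C = cos(63.5°)·sin(53.1°) ≈ 0.357, again giving ≈ 69.1°.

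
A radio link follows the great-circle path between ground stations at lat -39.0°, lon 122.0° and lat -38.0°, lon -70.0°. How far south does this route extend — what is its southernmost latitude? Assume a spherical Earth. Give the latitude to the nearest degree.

≈ -83°

The great circle lies in the plane with unit normal n̂ = (p₁ × p₂)/|p₁ × p₂|.
Here n̂_z ≈ +0.130; the vertex latitude is φ_max = arccos|n̂_z| ≈ 82.5°.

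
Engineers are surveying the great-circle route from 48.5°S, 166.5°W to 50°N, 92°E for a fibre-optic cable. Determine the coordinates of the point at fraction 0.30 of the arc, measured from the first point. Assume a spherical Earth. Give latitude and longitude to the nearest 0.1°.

Convert each endpoint to a unit vector on the sphere (x = cos φ cos λ, y = cos φ sin λ, z = sin φ).
The central angle between the endpoints is δ = arccos(p₁·p₂) ≈ 2.290 rad (131.2°).
Interpolate at f = 0.30 with slerp weights a = sin((1−f)δ)/sin δ ≈ 1.328, b = sin(fδ)/sin δ ≈ 0.843.
p = a·p₁ + b·p₂ ≈ (-0.875, 0.336, -0.349); φ = arcsin(p_z) ≈ -20.44°, λ = atan2(p_y, p_x) ≈ 158.99°.

≈ 20.4°S, 159.0°E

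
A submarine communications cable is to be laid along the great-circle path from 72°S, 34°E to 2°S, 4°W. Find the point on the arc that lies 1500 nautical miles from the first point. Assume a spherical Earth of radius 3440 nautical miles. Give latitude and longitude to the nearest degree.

Convert each endpoint to a unit vector on the sphere (x = cos φ cos λ, y = cos φ sin λ, z = sin φ).
The central angle between the endpoints is δ = arccos(p₁·p₂) ≈ 1.291 rad (73.9°). The total great-circle distance is δ·R ≈ 1.291 × 3440 ≈ 4440 nmi, so the target fraction is f = 1500/4440 ≈ 0.338.
Interpolate at f ≈ 0.338 with slerp weights a = sin((1−f)δ)/sin δ ≈ 0.785, b = sin(fδ)/sin δ ≈ 0.440.
p = a·p₁ + b·p₂ ≈ (0.639, 0.105, -0.762); φ = arcsin(p_z) ≈ -49.62°, λ = atan2(p_y, p_x) ≈ 9.33°.

≈ 50°S, 9°E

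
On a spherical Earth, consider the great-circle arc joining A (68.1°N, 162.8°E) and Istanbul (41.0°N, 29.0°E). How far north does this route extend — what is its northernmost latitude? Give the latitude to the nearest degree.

The great circle lies in the plane with unit normal n̂ = (p₁ × p₂)/|p₁ × p₂|.
Here n̂_z ≈ -0.223; the vertex latitude is φ_max = arccos|n̂_z| ≈ 77.1°.
Check via Clairaut: cos φ_max = |cos φ₁| · sin C = cos(68.1°)·sin(36.8°) ≈ 0.223, again giving ≈ 77.1°.

≈ 77°N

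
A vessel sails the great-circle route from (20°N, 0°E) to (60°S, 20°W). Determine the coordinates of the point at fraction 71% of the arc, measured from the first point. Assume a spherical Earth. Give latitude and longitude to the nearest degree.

≈ (37°S, 11°W)

Convert each endpoint to a unit vector on the sphere (x = cos φ cos λ, y = cos φ sin λ, z = sin φ).
The central angle between the endpoints is δ = arccos(p₁·p₂) ≈ 1.425 rad (81.6°).
Interpolate at f = 0.71 with slerp weights a = sin((1−f)δ)/sin δ ≈ 0.406, b = sin(fδ)/sin δ ≈ 0.857.
p = a·p₁ + b·p₂ ≈ (0.784, -0.147, -0.603); φ = arcsin(p_z) ≈ -37.10°, λ = atan2(p_y, p_x) ≈ -10.59°.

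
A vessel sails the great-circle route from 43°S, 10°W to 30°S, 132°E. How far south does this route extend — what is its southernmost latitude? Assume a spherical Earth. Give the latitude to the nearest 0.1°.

≈ 66.7°S

The great circle lies in the plane with unit normal n̂ = (p₁ × p₂)/|p₁ × p₂|.
Here n̂_z ≈ +0.395; the vertex latitude is φ_max = arccos|n̂_z| ≈ 66.7°.
Check via Clairaut: cos φ_max = |cos φ₁| · sin C = cos(43.0°)·sin(147.3°) ≈ 0.395, again giving ≈ 66.7°.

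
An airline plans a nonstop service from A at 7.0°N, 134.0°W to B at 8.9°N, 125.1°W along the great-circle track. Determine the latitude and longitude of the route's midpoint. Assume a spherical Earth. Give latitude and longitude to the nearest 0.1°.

Convert each endpoint to a unit vector on the sphere (x = cos φ cos λ, y = cos φ sin λ, z = sin φ).
The central angle between the endpoints is δ = arccos(p₁·p₂) ≈ 0.157 rad (9.0°).
Interpolate at f = 1/2 with slerp weights a = sin((1−f)δ)/sin δ ≈ 0.502, b = sin(fδ)/sin δ ≈ 0.502.
p = a·p₁ + b·p₂ ≈ (-0.631, -0.764, 0.139); φ = arcsin(p_z) ≈ 7.97°, λ = atan2(p_y, p_x) ≈ -129.56°.

≈ 8.0°N, 129.6°W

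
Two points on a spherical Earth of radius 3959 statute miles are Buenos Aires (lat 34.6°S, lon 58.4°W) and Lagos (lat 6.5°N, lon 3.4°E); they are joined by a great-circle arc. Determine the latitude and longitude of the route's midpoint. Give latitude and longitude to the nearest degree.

≈ lat 16°S, lon 24°W

From cos δ = sin φ₁ sin φ₂ + cos φ₁ cos φ₂ cos Δλ, the central angle is δ ≈ 1.243 rad (71.2°).
Interpolate at f = 1/2 with slerp weights a = sin((1−f)δ)/sin δ ≈ 0.615, b = sin(fδ)/sin δ ≈ 0.615.
p = a·p₁ + b·p₂ ≈ (0.875, -0.395, -0.280); φ = arcsin(p_z) ≈ -16.24°, λ = atan2(p_y, p_x) ≈ -24.29°.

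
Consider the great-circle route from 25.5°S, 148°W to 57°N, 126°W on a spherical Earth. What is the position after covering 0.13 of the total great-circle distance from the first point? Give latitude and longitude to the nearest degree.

Convert each endpoint to a unit vector on the sphere (x = cos φ cos λ, y = cos φ sin λ, z = sin φ).
The central angle between the endpoints is δ = arccos(p₁·p₂) ≈ 1.476 rad (84.6°).
Interpolate at f = 0.13 with slerp weights a = sin((1−f)δ)/sin δ ≈ 0.964, b = sin(fδ)/sin δ ≈ 0.192.
p = a·p₁ + b·p₂ ≈ (-0.799, -0.545, -0.254); φ = arcsin(p_z) ≈ -14.72°, λ = atan2(p_y, p_x) ≈ -145.68°.

≈ 15°S, 146°W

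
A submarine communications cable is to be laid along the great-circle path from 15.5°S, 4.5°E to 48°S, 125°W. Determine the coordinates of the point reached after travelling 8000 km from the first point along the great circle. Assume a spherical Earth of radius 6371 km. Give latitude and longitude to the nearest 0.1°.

The haversine formula gives a central angle δ ≈ 1.784 rad (102.2°) between the endpoints. The total great-circle distance is δ·R ≈ 1.784 × 6371 ≈ 11366 km, so the target fraction is f = 8000/11366 ≈ 0.704.
Interpolate at f ≈ 0.704 with slerp weights a = sin((1−f)δ)/sin δ ≈ 0.516, b = sin(fδ)/sin δ ≈ 0.973.
p = a·p₁ + b·p₂ ≈ (0.122, -0.494, -0.861); φ = arcsin(p_z) ≈ -59.40°, λ = atan2(p_y, p_x) ≈ -76.13°.

≈ 59.4°S, 76.1°W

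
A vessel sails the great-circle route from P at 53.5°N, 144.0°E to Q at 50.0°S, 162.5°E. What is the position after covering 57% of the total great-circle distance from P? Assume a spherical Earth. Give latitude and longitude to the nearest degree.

≈ 5°S, 155°E

Write both endpoints as unit vectors p₁, p₂ with components (cos φ cos λ, cos φ sin λ, sin φ).
The central angle between the endpoints is δ = arccos(p₁·p₂) ≈ 1.827 rad (104.7°).
Interpolate at f = 0.57 with slerp weights a = sin((1−f)δ)/sin δ ≈ 0.731, b = sin(fδ)/sin δ ≈ 0.892.
p = a·p₁ + b·p₂ ≈ (-0.899, 0.428, -0.096); φ = arcsin(p_z) ≈ -5.50°, λ = atan2(p_y, p_x) ≈ 154.53°.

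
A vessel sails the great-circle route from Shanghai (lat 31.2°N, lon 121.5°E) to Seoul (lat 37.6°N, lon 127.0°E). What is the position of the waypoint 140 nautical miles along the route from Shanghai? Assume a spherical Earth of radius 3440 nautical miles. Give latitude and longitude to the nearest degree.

The haversine formula gives a central angle δ ≈ 0.137 rad (7.8°) between the endpoints. The total great-circle distance is δ·R ≈ 0.137 × 3440 ≈ 471 nmi, so the target fraction is f = 140/471 ≈ 0.297.
Interpolate at f ≈ 0.297 with slerp weights a = sin((1−f)δ)/sin δ ≈ 0.704, b = sin(fδ)/sin δ ≈ 0.298.
p = a·p₁ + b·p₂ ≈ (-0.457, 0.702, 0.547); φ = arcsin(p_z) ≈ 33.13°, λ = atan2(p_y, p_x) ≈ 123.05°.

≈ lat 33°N, lon 123°E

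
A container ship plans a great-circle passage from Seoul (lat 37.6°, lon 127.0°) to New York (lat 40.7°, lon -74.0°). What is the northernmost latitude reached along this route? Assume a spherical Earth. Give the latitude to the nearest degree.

≈ 77°

The great circle lies in the plane with unit normal n̂ = (p₁ × p₂)/|p₁ × p₂|.
Here n̂_z ≈ +0.218; the vertex latitude is φ_max = arccos|n̂_z| ≈ 77.4°.
Check via Clairaut: cos φ_max = |cos φ₁| · sin C = cos(37.6°)·sin(16.0°) ≈ 0.218, again giving ≈ 77.4°.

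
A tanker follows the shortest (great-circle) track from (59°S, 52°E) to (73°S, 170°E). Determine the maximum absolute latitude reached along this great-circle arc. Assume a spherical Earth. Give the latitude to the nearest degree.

≈ 78°S

The great circle lies in the plane with unit normal n̂ = (p₁ × p₂)/|p₁ × p₂|.
Here n̂_z ≈ +0.201; the vertex latitude is φ_max = arccos|n̂_z| ≈ 78.4°.
Check via Clairaut: cos φ_max = |cos φ₁| · sin C = cos(59.0°)·sin(157.1°) ≈ 0.201, again giving ≈ 78.4°.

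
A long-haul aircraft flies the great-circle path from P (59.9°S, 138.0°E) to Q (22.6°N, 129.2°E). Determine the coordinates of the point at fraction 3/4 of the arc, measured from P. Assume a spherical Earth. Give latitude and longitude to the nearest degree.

The haversine formula gives a central angle δ ≈ 1.445 rad (82.8°) between the endpoints.
Interpolate at f = 3/4 with slerp weights a = sin((1−f)δ)/sin δ ≈ 0.356, b = sin(fδ)/sin δ ≈ 0.891.
p = a·p₁ + b·p₂ ≈ (-0.653, 0.757, 0.034); φ = arcsin(p_z) ≈ 1.95°, λ = atan2(p_y, p_x) ≈ 130.77°.

≈ (2°N, 131°E)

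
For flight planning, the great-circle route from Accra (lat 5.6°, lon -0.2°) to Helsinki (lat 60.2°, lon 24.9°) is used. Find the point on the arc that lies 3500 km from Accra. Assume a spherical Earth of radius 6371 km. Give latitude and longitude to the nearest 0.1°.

Write both endpoints as unit vectors p₁, p₂ with components (cos φ cos λ, cos φ sin λ, sin φ).
The central angle between the endpoints is δ = arccos(p₁·p₂) ≈ 1.009 rad (57.8°). The total great-circle distance is δ·R ≈ 1.009 × 6371 ≈ 6429 km, so the target fraction is f = 3500/6429 ≈ 0.544.
Interpolate at f ≈ 0.544 with slerp weights a = sin((1−f)δ)/sin δ ≈ 0.524, b = sin(fδ)/sin δ ≈ 0.617.
p = a·p₁ + b·p₂ ≈ (0.800, 0.127, 0.586); φ = arcsin(p_z) ≈ 35.91°, λ = atan2(p_y, p_x) ≈ 9.04°.

≈ lat 35.9°, lon 9.0°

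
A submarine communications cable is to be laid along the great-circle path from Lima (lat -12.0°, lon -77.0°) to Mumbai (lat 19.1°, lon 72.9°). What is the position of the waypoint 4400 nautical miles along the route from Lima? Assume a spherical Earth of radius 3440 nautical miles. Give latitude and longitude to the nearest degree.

≈ lat 13°, lon -8°

From cos δ = sin φ₁ sin φ₂ + cos φ₁ cos φ₂ cos Δλ, the central angle is δ ≈ 2.621 rad (150.2°). The total great-circle distance is δ·R ≈ 2.621 × 3440 ≈ 9017 nmi, so the target fraction is f = 4400/9017 ≈ 0.488.
Interpolate at f ≈ 0.488 with slerp weights a = sin((1−f)δ)/sin δ ≈ 1.959, b = sin(fδ)/sin δ ≈ 1.927.
p = a·p₁ + b·p₂ ≈ (0.966, -0.127, 0.223); φ = arcsin(p_z) ≈ 12.89°, λ = atan2(p_y, p_x) ≈ -7.50°.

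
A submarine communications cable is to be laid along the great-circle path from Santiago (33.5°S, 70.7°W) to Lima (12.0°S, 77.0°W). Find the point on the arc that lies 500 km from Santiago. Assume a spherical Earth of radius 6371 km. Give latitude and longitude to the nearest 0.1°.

≈ 29.2°S, 72.2°W

Write both endpoints as unit vectors p₁, p₂ with components (cos φ cos λ, cos φ sin λ, sin φ).
The central angle between the endpoints is δ = arccos(p₁·p₂) ≈ 0.388 rad (22.3°). The total great-circle distance is δ·R ≈ 0.388 × 6371 ≈ 2475 km, so the target fraction is f = 500/2475 ≈ 0.202.
Interpolate at f ≈ 0.202 with slerp weights a = sin((1−f)δ)/sin δ ≈ 0.805, b = sin(fδ)/sin δ ≈ 0.207.
p = a·p₁ + b·p₂ ≈ (0.268, -0.831, -0.488); φ = arcsin(p_z) ≈ -29.18°, λ = atan2(p_y, p_x) ≈ -72.16°.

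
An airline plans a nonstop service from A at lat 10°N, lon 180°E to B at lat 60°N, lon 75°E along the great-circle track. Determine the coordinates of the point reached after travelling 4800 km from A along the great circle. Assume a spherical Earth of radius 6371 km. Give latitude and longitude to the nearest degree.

Convert each endpoint to a unit vector on the sphere (x = cos φ cos λ, y = cos φ sin λ, z = sin φ).
The central angle between the endpoints is δ = arccos(p₁·p₂) ≈ 1.548 rad (88.7°). The total great-circle distance is δ·R ≈ 1.548 × 6371 ≈ 9861 km, so the target fraction is f = 4800/9861 ≈ 0.487.
Interpolate at f ≈ 0.487 with slerp weights a = sin((1−f)δ)/sin δ ≈ 0.714, b = sin(fδ)/sin δ ≈ 0.684.
p = a·p₁ + b·p₂ ≈ (-0.614, 0.330, 0.717); φ = arcsin(p_z) ≈ 45.77°, λ = atan2(p_y, p_x) ≈ 151.72°.

≈ lat 46°N, lon 152°E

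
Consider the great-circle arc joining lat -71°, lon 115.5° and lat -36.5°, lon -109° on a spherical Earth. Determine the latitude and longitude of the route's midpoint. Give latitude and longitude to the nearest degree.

≈ lat -68°, lon -131°

From cos δ = sin φ₁ sin φ₂ + cos φ₁ cos φ₂ cos Δλ, the central angle is δ ≈ 1.186 rad (67.9°).
Interpolate at f = 1/2 with slerp weights a = sin((1−f)δ)/sin δ ≈ 0.603, b = sin(fδ)/sin δ ≈ 0.603.
p = a·p₁ + b·p₂ ≈ (-0.242, -0.281, -0.929); φ = arcsin(p_z) ≈ -68.22°, λ = atan2(p_y, p_x) ≈ -130.76°.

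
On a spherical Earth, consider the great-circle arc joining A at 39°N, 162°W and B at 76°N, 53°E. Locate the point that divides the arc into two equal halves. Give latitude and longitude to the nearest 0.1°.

≈ 69.6°N, 175.5°W

Convert each endpoint to a unit vector on the sphere (x = cos φ cos λ, y = cos φ sin λ, z = sin φ).
The central angle between the endpoints is δ = arccos(p₁·p₂) ≈ 1.097 rad (62.8°).
Interpolate at f = 1/2 with slerp weights a = sin((1−f)δ)/sin δ ≈ 0.586, b = sin(fδ)/sin δ ≈ 0.586.
p = a·p₁ + b·p₂ ≈ (-0.348, -0.028, 0.937); φ = arcsin(p_z) ≈ 69.58°, λ = atan2(p_y, p_x) ≈ -175.48°.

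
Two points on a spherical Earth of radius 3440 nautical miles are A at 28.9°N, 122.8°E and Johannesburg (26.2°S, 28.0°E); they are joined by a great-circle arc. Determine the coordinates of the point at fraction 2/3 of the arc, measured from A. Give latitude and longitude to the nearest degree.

≈ 8°S, 60°E

Convert each endpoint to a unit vector on the sphere (x = cos φ cos λ, y = cos φ sin λ, z = sin φ).
The central angle between the endpoints is δ = arccos(p₁·p₂) ≈ 1.854 rad (106.2°).
Interpolate at f = 2/3 with slerp weights a = sin((1−f)δ)/sin δ ≈ 0.603, b = sin(fδ)/sin δ ≈ 0.983.
p = a·p₁ + b·p₂ ≈ (0.493, 0.858, -0.143); φ = arcsin(p_z) ≈ -8.20°, λ = atan2(p_y, p_x) ≈ 60.12°.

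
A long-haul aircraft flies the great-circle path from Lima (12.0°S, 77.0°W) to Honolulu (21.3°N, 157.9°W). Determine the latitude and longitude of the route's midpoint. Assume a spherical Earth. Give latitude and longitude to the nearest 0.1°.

≈ (6.1°N, 116.3°W)

The haversine formula gives a central angle δ ≈ 1.502 rad (86.1°) between the endpoints.
Interpolate at f = 1/2 with slerp weights a = sin((1−f)δ)/sin δ ≈ 0.684, b = sin(fδ)/sin δ ≈ 0.684.
p = a·p₁ + b·p₂ ≈ (-0.440, -0.892, 0.106); φ = arcsin(p_z) ≈ 6.10°, λ = atan2(p_y, p_x) ≈ -116.26°.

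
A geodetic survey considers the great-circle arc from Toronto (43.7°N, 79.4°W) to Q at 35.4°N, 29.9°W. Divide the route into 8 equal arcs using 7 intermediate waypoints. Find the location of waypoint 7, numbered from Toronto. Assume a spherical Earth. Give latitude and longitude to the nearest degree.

Convert each endpoint to a unit vector on the sphere (x = cos φ cos λ, y = cos φ sin λ, z = sin φ).
The central angle between the endpoints is δ = arccos(p₁·p₂) ≈ 0.671 rad (38.5°).
Interpolate at f = 7/8 with slerp weights a = sin((1−f)δ)/sin δ ≈ 0.135, b = sin(fδ)/sin δ ≈ 0.891.
p = a·p₁ + b·p₂ ≈ (0.648, -0.458, 0.609); φ = arcsin(p_z) ≈ 37.53°, λ = atan2(p_y, p_x) ≈ -35.26°.

≈ 38°N, 35°W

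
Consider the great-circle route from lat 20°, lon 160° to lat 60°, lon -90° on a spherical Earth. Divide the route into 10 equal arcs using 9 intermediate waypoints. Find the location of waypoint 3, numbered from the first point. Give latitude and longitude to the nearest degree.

Convert each endpoint to a unit vector on the sphere (x = cos φ cos λ, y = cos φ sin λ, z = sin φ).
The central angle between the endpoints is δ = arccos(p₁·p₂) ≈ 1.435 rad (82.2°).
Interpolate at f = 3/10 with slerp weights a = sin((1−f)δ)/sin δ ≈ 0.852, b = sin(fδ)/sin δ ≈ 0.421.
p = a·p₁ + b·p₂ ≈ (-0.752, 0.063, 0.656); φ = arcsin(p_z) ≈ 41.00°, λ = atan2(p_y, p_x) ≈ 175.20°.

≈ lat 41°, lon 175°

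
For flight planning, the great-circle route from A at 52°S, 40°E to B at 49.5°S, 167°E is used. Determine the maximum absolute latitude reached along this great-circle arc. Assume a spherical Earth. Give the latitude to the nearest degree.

≈ 70°S

The great circle lies in the plane with unit normal n̂ = (p₁ × p₂)/|p₁ × p₂|.
Here n̂_z ≈ +0.342; the vertex latitude is φ_max = arccos|n̂_z| ≈ 70.0°.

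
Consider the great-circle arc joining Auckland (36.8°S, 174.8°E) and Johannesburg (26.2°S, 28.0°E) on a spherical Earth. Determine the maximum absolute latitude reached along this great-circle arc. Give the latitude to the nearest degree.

The great circle lies in the plane with unit normal n̂ = (p₁ × p₂)/|p₁ × p₂|.
Here n̂_z ≈ -0.418; the vertex latitude is φ_max = arccos|n̂_z| ≈ 65.3°.
Check via Clairaut: cos φ_max = |cos φ₁| · sin C = cos(36.8°)·sin(148.5°) ≈ 0.418, again giving ≈ 65.3°.

≈ 65°S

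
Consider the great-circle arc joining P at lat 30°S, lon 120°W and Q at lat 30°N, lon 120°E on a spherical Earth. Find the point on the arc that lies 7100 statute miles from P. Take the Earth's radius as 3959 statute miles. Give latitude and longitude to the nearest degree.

≈ lat 20°N, lon 147°E

Convert each endpoint to a unit vector on the sphere (x = cos φ cos λ, y = cos φ sin λ, z = sin φ).
The central angle between the endpoints is δ = arccos(p₁·p₂) ≈ 2.246 rad (128.7°). The total great-circle distance is δ·R ≈ 2.246 × 3959 ≈ 8892 mi, so the target fraction is f = 7100/8892 ≈ 0.799.
Interpolate at f ≈ 0.799 with slerp weights a = sin((1−f)δ)/sin δ ≈ 0.560, b = sin(fδ)/sin δ ≈ 1.249.
p = a·p₁ + b·p₂ ≈ (-0.784, 0.517, 0.345); φ = arcsin(p_z) ≈ 20.16°, λ = atan2(p_y, p_x) ≈ 146.58°.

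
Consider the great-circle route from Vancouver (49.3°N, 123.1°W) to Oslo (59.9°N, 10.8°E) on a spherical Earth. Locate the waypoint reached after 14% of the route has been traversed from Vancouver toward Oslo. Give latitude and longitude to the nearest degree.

The haversine formula gives a central angle δ ≈ 1.127 rad (64.6°) between the endpoints.
Interpolate at f = 0.14 with slerp weights a = sin((1−f)δ)/sin δ ≈ 0.913, b = sin(fδ)/sin δ ≈ 0.174.
p = a·p₁ + b·p₂ ≈ (-0.239, -0.482, 0.843); φ = arcsin(p_z) ≈ 57.42°, λ = atan2(p_y, p_x) ≈ -116.39°.

≈ (57°N, 116°W)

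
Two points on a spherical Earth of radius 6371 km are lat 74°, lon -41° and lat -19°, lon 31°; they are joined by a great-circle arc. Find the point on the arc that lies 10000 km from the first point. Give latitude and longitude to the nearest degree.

≈ lat -6°, lon 27°

From cos δ = sin φ₁ sin φ₂ + cos φ₁ cos φ₂ cos Δλ, the central angle is δ ≈ 1.805 rad (103.4°). The total great-circle distance is δ·R ≈ 1.805 × 6371 ≈ 11502 km, so the target fraction is f = 10000/11502 ≈ 0.869.
Interpolate at f ≈ 0.869 with slerp weights a = sin((1−f)δ)/sin δ ≈ 0.240, b = sin(fδ)/sin δ ≈ 1.028.
p = a·p₁ + b·p₂ ≈ (0.883, 0.457, -0.104); φ = arcsin(p_z) ≈ -5.96°, λ = atan2(p_y, p_x) ≈ 27.37°.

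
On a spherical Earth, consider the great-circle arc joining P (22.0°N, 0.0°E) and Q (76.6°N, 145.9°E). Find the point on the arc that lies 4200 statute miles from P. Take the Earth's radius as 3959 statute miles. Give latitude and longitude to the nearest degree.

≈ (80°N, 42°E)

From cos δ = sin φ₁ sin φ₂ + cos φ₁ cos φ₂ cos Δλ, the central angle is δ ≈ 1.383 rad (79.3°). The total great-circle distance is δ·R ≈ 1.383 × 3959 ≈ 5476 mi, so the target fraction is f = 4200/5476 ≈ 0.767.
Interpolate at f ≈ 0.767 with slerp weights a = sin((1−f)δ)/sin δ ≈ 0.322, b = sin(fδ)/sin δ ≈ 0.888.
p = a·p₁ + b·p₂ ≈ (0.128, 0.115, 0.985); φ = arcsin(p_z) ≈ 80.05°, λ = atan2(p_y, p_x) ≈ 41.93°.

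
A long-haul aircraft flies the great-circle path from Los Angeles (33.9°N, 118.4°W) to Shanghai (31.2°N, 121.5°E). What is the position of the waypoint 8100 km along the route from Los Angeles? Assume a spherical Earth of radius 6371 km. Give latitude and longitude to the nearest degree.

≈ 44°N, 143°E

Write both endpoints as unit vectors p₁, p₂ with components (cos φ cos λ, cos φ sin λ, sin φ).
The central angle between the endpoints is δ = arccos(p₁·p₂) ≈ 1.638 rad (93.8°). The total great-circle distance is δ·R ≈ 1.638 × 6371 ≈ 10436 km, so the target fraction is f = 8100/10436 ≈ 0.776.
Interpolate at f ≈ 0.776 with slerp weights a = sin((1−f)δ)/sin δ ≈ 0.359, b = sin(fδ)/sin δ ≈ 0.958.
p = a·p₁ + b·p₂ ≈ (-0.570, 0.436, 0.696); φ = arcsin(p_z) ≈ 44.14°, λ = atan2(p_y, p_x) ≈ 142.57°.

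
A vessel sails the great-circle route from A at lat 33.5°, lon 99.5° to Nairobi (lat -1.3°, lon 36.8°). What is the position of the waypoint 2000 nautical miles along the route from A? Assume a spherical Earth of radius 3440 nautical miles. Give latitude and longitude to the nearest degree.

≈ lat 19°, lon 66°

Convert each endpoint to a unit vector on the sphere (x = cos φ cos λ, y = cos φ sin λ, z = sin φ).
The central angle between the endpoints is δ = arccos(p₁·p₂) ≈ 1.192 rad (68.3°). The total great-circle distance is δ·R ≈ 1.192 × 3440 ≈ 4100 nmi, so the target fraction is f = 2000/4100 ≈ 0.488.
Interpolate at f ≈ 0.488 with slerp weights a = sin((1−f)δ)/sin δ ≈ 0.617, b = sin(fδ)/sin δ ≈ 0.591.
p = a·p₁ + b·p₂ ≈ (0.388, 0.862, 0.327); φ = arcsin(p_z) ≈ 19.10°, λ = atan2(p_y, p_x) ≈ 65.74°.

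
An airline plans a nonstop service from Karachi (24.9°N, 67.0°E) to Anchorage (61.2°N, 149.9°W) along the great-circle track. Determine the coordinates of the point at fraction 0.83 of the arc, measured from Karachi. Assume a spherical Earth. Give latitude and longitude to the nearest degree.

≈ 72°N, 177°W

From cos δ = sin φ₁ sin φ₂ + cos φ₁ cos φ₂ cos Δλ, the central angle is δ ≈ 1.551 rad (88.9°).
Interpolate at f = 0.83 with slerp weights a = sin((1−f)δ)/sin δ ≈ 0.261, b = sin(fδ)/sin δ ≈ 0.960.
p = a·p₁ + b·p₂ ≈ (-0.308, -0.014, 0.951); φ = arcsin(p_z) ≈ 72.05°, λ = atan2(p_y, p_x) ≈ -177.33°.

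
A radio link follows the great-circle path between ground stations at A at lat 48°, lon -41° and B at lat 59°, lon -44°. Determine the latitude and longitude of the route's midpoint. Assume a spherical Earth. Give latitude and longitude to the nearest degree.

≈ lat 54°, lon -42°

Convert each endpoint to a unit vector on the sphere (x = cos φ cos λ, y = cos φ sin λ, z = sin φ).
The central angle between the endpoints is δ = arccos(p₁·p₂) ≈ 0.194 rad (11.1°).
Interpolate at f = 1/2 with slerp weights a = sin((1−f)δ)/sin δ ≈ 0.502, b = sin(fδ)/sin δ ≈ 0.502.
p = a·p₁ + b·p₂ ≈ (0.440, -0.400, 0.804); φ = arcsin(p_z) ≈ 53.51°, λ = atan2(p_y, p_x) ≈ -42.30°.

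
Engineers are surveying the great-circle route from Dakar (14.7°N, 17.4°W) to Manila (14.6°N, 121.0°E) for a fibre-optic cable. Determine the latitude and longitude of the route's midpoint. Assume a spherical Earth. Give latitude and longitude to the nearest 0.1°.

Convert each endpoint to a unit vector on the sphere (x = cos φ cos λ, y = cos φ sin λ, z = sin φ).
The central angle between the endpoints is δ = arccos(p₁·p₂) ≈ 2.260 rad (129.5°).
Interpolate at f = 1/2 with slerp weights a = sin((1−f)δ)/sin δ ≈ 1.172, b = sin(fδ)/sin δ ≈ 1.172.
p = a·p₁ + b·p₂ ≈ (0.498, 0.633, 0.593); φ = arcsin(p_z) ≈ 36.36°, λ = atan2(p_y, p_x) ≈ 51.83°.

≈ 36.4°N, 51.8°E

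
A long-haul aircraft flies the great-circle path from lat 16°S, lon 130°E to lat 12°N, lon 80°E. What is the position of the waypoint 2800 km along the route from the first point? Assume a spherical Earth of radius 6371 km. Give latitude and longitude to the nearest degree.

≈ lat 4°S, lon 108°E

Write both endpoints as unit vectors p₁, p₂ with components (cos φ cos λ, cos φ sin λ, sin φ).
The central angle between the endpoints is δ = arccos(p₁·p₂) ≈ 0.992 rad (56.8°). The total great-circle distance is δ·R ≈ 0.992 × 6371 ≈ 6320 km, so the target fraction is f = 2800/6320 ≈ 0.443.
Interpolate at f ≈ 0.443 with slerp weights a = sin((1−f)δ)/sin δ ≈ 0.627, b = sin(fδ)/sin δ ≈ 0.508.
p = a·p₁ + b·p₂ ≈ (-0.301, 0.951, -0.067); φ = arcsin(p_z) ≈ -3.85°, λ = atan2(p_y, p_x) ≈ 107.56°.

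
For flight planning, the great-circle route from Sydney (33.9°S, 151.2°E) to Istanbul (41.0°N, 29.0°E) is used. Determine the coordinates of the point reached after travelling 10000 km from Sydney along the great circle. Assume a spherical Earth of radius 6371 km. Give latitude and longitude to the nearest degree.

Write both endpoints as unit vectors p₁, p₂ with components (cos φ cos λ, cos φ sin λ, sin φ).
The central angle between the endpoints is δ = arccos(p₁·p₂) ≈ 2.346 rad (134.4°). The total great-circle distance is δ·R ≈ 2.346 × 6371 ≈ 14945 km, so the target fraction is f = 10000/14945 ≈ 0.669.
Interpolate at f ≈ 0.669 with slerp weights a = sin((1−f)δ)/sin δ ≈ 0.981, b = sin(fδ)/sin δ ≈ 1.400.
p = a·p₁ + b·p₂ ≈ (0.211, 0.904, 0.371); φ = arcsin(p_z) ≈ 21.80°, λ = atan2(p_y, p_x) ≈ 76.88°.

≈ 22°N, 77°E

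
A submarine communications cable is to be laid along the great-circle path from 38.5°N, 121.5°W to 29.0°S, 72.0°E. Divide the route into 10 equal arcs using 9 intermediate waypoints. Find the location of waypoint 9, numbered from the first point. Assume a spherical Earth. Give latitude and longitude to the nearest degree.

Write both endpoints as unit vectors p₁, p₂ with components (cos φ cos λ, cos φ sin λ, sin φ).
The central angle between the endpoints is δ = arccos(p₁·p₂) ≈ 2.885 rad (165.3°).
Interpolate at f = 9/10 with slerp weights a = sin((1−f)δ)/sin δ ≈ 1.123, b = sin(fδ)/sin δ ≈ 2.045.
p = a·p₁ + b·p₂ ≈ (0.093, 0.952, -0.292); φ = arcsin(p_z) ≈ -17.00°, λ = atan2(p_y, p_x) ≈ 84.39°.

≈ 17°S, 84°E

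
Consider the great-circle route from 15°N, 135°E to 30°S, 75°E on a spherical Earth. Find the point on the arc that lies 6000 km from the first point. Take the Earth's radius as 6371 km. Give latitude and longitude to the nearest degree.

Convert each endpoint to a unit vector on the sphere (x = cos φ cos λ, y = cos φ sin λ, z = sin φ).
The central angle between the endpoints is δ = arccos(p₁·p₂) ≈ 1.278 rad (73.2°). The total great-circle distance is δ·R ≈ 1.278 × 6371 ≈ 8141 km, so the target fraction is f = 6000/8141 ≈ 0.737.
Interpolate at f ≈ 0.737 with slerp weights a = sin((1−f)δ)/sin δ ≈ 0.344, b = sin(fδ)/sin δ ≈ 0.845.
p = a·p₁ + b·p₂ ≈ (-0.046, 0.942, -0.333); φ = arcsin(p_z) ≈ -19.46°, λ = atan2(p_y, p_x) ≈ 92.79°.

≈ 19°S, 93°E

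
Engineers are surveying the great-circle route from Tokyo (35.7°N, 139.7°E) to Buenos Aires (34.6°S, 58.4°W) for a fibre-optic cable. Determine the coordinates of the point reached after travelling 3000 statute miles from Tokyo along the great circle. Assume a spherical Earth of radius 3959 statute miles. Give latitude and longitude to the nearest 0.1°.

Convert each endpoint to a unit vector on the sphere (x = cos φ cos λ, y = cos φ sin λ, z = sin φ).
The central angle between the endpoints is δ = arccos(p₁·p₂) ≈ 2.883 rad (165.2°). The total great-circle distance is δ·R ≈ 2.883 × 3959 ≈ 11414 mi, so the target fraction is f = 3000/11414 ≈ 0.263.
Interpolate at f ≈ 0.263 with slerp weights a = sin((1−f)δ)/sin δ ≈ 3.324, b = sin(fδ)/sin δ ≈ 2.687.
p = a·p₁ + b·p₂ ≈ (-0.900, -0.138, 0.414); φ = arcsin(p_z) ≈ 24.45°, λ = atan2(p_y, p_x) ≈ -171.28°.

≈ 24.4°N, 171.3°W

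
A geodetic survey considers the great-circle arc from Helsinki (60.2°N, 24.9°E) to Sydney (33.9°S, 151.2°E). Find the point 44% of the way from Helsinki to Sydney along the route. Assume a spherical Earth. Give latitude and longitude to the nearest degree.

≈ (32°N, 109°E)

Convert each endpoint to a unit vector on the sphere (x = cos φ cos λ, y = cos φ sin λ, z = sin φ).
The central angle between the endpoints is δ = arccos(p₁·p₂) ≈ 2.386 rad (136.7°).
Interpolate at f = 0.44 with slerp weights a = sin((1−f)δ)/sin δ ≈ 1.419, b = sin(fδ)/sin δ ≈ 1.266.
p = a·p₁ + b·p₂ ≈ (-0.281, 0.803, 0.526); φ = arcsin(p_z) ≈ 31.71°, λ = atan2(p_y, p_x) ≈ 109.28°.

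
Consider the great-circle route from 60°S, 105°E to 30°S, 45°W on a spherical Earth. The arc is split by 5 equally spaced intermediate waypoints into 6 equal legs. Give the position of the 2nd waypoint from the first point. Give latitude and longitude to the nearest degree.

≈ 77°S, 31°E

The haversine formula gives a central angle δ ≈ 1.513 rad (86.7°) between the endpoints.
Interpolate at f = 2/6 with slerp weights a = sin((1−f)δ)/sin δ ≈ 0.847, b = sin(fδ)/sin δ ≈ 0.484.
p = a·p₁ + b·p₂ ≈ (0.187, 0.113, -0.976); φ = arcsin(p_z) ≈ -77.40°, λ = atan2(p_y, p_x) ≈ 31.17°.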